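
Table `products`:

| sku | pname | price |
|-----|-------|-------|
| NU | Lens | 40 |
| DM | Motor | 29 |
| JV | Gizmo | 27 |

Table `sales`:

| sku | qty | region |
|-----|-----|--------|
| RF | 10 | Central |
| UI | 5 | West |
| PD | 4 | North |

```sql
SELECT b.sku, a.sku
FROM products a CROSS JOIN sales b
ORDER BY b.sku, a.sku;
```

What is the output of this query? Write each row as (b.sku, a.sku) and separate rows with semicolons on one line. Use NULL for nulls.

CROSS JOIN pairs every row of `products` with every row of `sales`: 3 × 3 = 9 rows.
After projecting and ordering:
b.sku | a.sku
PD | DM
PD | JV
PD | NU
RF | DM
RF | JV
RF | NU
UI | DM
UI | JV
UI | NU

(PD, DM); (PD, JV); (PD, NU); (RF, DM); (RF, JV); (RF, NU); (UI, DM); (UI, JV); (UI, NU)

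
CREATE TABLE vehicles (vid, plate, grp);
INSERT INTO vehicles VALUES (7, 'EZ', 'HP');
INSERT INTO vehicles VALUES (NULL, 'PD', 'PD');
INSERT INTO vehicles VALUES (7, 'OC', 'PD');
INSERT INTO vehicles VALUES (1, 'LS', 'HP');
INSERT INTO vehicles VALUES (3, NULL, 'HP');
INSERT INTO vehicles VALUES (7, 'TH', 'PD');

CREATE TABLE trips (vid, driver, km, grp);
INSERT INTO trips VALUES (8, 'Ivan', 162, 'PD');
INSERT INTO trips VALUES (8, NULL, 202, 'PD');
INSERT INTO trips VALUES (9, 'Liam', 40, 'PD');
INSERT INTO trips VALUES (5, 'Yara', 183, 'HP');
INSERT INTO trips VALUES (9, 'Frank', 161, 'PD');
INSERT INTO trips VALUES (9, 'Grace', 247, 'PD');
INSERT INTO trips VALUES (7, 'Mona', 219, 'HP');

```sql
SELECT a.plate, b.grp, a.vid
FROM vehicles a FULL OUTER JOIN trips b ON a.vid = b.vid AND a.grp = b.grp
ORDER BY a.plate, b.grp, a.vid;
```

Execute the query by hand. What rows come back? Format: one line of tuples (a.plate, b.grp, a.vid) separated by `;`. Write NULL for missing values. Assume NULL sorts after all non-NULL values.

(EZ, HP, 7); (LS, NULL, 1); (OC, NULL, 7); (PD, NULL, NULL); (TH, NULL, 7); (NULL, HP, NULL); (NULL, PD, NULL); (NULL, PD, NULL); (NULL, PD, NULL); (NULL, PD, NULL); (NULL, PD, NULL); (NULL, NULL, 3)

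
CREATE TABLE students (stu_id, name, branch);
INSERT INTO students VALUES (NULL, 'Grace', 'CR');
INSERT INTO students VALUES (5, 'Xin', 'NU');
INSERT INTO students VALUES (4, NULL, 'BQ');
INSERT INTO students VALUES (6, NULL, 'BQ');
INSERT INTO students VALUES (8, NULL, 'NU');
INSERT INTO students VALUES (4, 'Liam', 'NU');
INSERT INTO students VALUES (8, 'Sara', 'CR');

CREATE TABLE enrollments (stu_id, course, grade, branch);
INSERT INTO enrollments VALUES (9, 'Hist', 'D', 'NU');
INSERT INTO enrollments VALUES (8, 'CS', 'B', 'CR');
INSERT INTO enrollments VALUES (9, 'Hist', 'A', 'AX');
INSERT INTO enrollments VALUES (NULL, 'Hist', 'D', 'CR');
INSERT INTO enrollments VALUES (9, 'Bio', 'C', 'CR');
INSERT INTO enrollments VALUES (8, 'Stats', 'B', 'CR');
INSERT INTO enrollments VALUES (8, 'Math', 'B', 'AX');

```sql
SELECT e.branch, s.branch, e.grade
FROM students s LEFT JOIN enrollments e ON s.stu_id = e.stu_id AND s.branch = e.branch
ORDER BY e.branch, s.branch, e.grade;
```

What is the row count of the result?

LEFT JOIN keeps every row from `students`; unmatched rows get NULL for `enrollments`'s columns.
Matching on s.stu_id = e.stu_id AND s.branch = e.branch. A NULL in a compared column never satisfies the condition.
- s row (stu_id=NULL, branch=CR): no match → kept, e columns NULL.
- s row (stu_id=5, branch=NU): no match → kept, e columns NULL.
- s row (stu_id=4, branch=BQ): no match → kept, e columns NULL.
- s row (stu_id=6, branch=BQ): no match → kept, e columns NULL.
- s row (stu_id=8, branch=NU): no match → kept, e columns NULL.
- s row (stu_id=4, branch=NU): no match → kept, e columns NULL.
- s row (stu_id=8, branch=CR): matches 2 e row(s) → 2 output row(s).
Total: 2 matched + 6 padded = 8 rows.

8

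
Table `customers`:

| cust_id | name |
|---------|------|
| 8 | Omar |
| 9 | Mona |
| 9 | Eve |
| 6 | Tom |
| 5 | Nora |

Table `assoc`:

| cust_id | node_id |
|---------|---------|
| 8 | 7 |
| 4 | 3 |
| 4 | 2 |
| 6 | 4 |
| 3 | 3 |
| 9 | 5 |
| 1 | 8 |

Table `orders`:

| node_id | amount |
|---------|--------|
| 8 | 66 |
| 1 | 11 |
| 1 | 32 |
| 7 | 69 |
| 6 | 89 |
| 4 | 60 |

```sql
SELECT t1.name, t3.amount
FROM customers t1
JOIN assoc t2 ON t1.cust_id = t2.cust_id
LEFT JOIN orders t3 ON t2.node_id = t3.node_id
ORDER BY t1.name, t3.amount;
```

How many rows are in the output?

4

Joins associate left-to-right: customers INNER JOIN assoc on cust_id gives 4 intermediate row(s).
Then LEFT JOIN `orders t3` on node_id: each of those 4 rows is kept; rows whose t2.node_id has no match in t3 get NULL for t3's columns.
Result: 4 row(s).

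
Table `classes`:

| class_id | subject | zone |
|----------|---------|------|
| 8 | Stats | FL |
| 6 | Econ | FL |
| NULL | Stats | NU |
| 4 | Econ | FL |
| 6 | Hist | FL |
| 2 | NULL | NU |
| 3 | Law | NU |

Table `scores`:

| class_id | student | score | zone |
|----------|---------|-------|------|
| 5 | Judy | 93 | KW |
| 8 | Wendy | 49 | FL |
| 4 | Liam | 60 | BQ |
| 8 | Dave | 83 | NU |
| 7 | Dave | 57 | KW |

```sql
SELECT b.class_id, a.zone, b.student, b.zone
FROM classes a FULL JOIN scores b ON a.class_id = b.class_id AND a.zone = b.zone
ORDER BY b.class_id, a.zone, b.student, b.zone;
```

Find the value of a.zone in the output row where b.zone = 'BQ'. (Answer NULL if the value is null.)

FULL OUTER JOIN keeps every row from both sides; unmatched rows get NULL for the other side's columns.
Matching on a.class_id = b.class_id AND a.zone = b.zone. A NULL in a compared column never satisfies the condition.
- class_id=8, zone=FL: 1 matching b row(s), so 1 row(s) emitted.
- class_id=6, zone=FL: no b row matches, row kept with b columns NULL.
- class_id=NULL, zone=NU: no b row matches, row kept with b columns NULL.
- class_id=4, zone=FL: no b row matches, row kept with b columns NULL.
- class_id=6, zone=FL: no b row matches, row kept with b columns NULL.
- class_id=2, zone=NU: no b row matches, row kept with b columns NULL.
- class_id=3, zone=NU: no b row matches, row kept with b columns NULL.
- 4 b row(s) had no a match → kept, a columns NULL.

NULL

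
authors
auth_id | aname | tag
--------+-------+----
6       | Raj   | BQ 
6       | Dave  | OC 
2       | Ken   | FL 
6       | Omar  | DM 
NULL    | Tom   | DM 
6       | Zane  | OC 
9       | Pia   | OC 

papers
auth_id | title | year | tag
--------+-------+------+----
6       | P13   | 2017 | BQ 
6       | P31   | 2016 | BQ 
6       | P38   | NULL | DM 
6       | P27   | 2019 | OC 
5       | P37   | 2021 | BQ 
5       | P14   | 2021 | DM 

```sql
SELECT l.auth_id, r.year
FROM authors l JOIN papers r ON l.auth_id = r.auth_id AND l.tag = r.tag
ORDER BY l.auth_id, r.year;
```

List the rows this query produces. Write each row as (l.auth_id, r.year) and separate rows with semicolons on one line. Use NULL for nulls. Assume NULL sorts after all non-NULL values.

(6, 2016); (6, 2017); (6, 2019); (6, 2019); (6, NULL)

INNER JOIN keeps only pairs where the ON condition holds.
Matching on l.auth_id = r.auth_id AND l.tag = r.tag. A NULL in a compared column never satisfies the condition.
- l[0] auth_id=6, tag=BQ → 2 match(es) in r → 2 row(s).
- l[1] auth_id=6, tag=OC → 1 match(es) in r → 1 row(s).
- l[2] auth_id=2, tag=FL → no match; dropped.
- l[3] auth_id=6, tag=DM → 1 match(es) in r → 1 row(s).
- l[4] auth_id=NULL, tag=DM → no match; dropped.
- l[5] auth_id=6, tag=OC → 1 match(es) in r → 1 row(s).
- l[6] auth_id=9, tag=OC → no match; dropped.
After projecting and ordering:
l.auth_id | r.year
6 | 2016
6 | 2017
6 | 2019
6 | 2019
6 | NULL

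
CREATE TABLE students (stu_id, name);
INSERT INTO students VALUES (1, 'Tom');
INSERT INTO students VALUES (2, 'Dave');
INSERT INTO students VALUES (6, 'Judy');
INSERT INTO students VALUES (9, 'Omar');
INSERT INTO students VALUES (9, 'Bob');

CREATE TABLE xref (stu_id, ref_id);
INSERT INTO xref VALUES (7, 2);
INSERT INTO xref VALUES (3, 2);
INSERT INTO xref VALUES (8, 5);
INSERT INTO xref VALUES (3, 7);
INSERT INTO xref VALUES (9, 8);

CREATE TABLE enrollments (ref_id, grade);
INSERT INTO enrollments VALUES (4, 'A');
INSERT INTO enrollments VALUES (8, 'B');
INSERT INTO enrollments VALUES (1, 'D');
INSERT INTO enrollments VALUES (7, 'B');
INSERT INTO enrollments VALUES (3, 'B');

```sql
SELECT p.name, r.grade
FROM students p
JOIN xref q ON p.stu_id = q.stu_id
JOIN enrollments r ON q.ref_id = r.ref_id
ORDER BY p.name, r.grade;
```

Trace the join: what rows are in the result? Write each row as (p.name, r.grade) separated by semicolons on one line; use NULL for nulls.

(Bob, B); (Omar, B)

Joins associate left-to-right: students INNER JOIN xref on stu_id gives 2 intermediate row(s).
Then INNER JOIN `enrollments r` on ref_id: keep only rows whose q.ref_id appears in r.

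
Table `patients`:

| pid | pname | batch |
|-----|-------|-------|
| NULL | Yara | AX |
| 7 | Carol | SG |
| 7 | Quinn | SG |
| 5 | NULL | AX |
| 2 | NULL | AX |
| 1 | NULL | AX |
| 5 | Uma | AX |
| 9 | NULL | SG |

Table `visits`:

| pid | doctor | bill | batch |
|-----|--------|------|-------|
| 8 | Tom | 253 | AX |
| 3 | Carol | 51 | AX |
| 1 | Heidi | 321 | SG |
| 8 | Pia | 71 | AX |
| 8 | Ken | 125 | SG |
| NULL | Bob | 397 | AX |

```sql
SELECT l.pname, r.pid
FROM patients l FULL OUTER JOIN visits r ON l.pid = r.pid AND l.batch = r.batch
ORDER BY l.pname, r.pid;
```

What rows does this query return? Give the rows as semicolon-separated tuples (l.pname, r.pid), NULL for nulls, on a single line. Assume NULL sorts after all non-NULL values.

FULL OUTER JOIN keeps every row from both sides; unmatched rows get NULL for the other side's columns.
Matching on l.pid = r.pid AND l.batch = r.batch. A NULL in a compared column never satisfies the condition.
- l[0] pid=NULL, batch=AX → no match; kept with NULLs on the r side.
- l[1] pid=7, batch=SG → no match; kept with NULLs on the r side.
- l[2] pid=7, batch=SG → no match; kept with NULLs on the r side.
- l[3] pid=5, batch=AX → no match; kept with NULLs on the r side.
- l[4] pid=2, batch=AX → no match; kept with NULLs on the r side.
- l[5] pid=1, batch=AX → no match; kept with NULLs on the r side.
- l[6] pid=5, batch=AX → no match; kept with NULLs on the r side.
- l[7] pid=9, batch=SG → no match; kept with NULLs on the r side.
- 6 r row(s) had no l match → kept, l columns NULL.

(Carol, NULL); (Quinn, NULL); (Uma, NULL); (Yara, NULL); (NULL, 1); (NULL, 3); (NULL, 8); (NULL, 8); (NULL, 8); (NULL, NULL); (NULL, NULL); (NULL, NULL); (NULL, NULL); (NULL, NULL)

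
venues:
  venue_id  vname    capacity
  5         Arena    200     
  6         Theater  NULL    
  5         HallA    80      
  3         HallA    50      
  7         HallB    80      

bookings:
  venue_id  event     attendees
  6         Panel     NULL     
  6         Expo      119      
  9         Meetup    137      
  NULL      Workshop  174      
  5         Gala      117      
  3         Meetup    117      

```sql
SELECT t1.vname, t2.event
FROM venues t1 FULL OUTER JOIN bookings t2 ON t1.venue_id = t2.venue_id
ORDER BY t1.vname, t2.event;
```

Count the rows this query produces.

8

FULL OUTER JOIN keeps every row from both sides; unmatched rows get NULL for the other side's columns.
Matching on t1.venue_id = t2.venue_id. A NULL in a compared column never satisfies the condition.
- venue_id=5: 1 matching t2 row(s), so 1 row(s) emitted.
- venue_id=6: 2 matching t2 row(s), so 2 row(s) emitted.
- venue_id=5: 1 matching t2 row(s), so 1 row(s) emitted.
- venue_id=3: 1 matching t2 row(s), so 1 row(s) emitted.
- venue_id=7: no t2 row matches, row kept with t2 columns NULL.
- 2 t2 row(s) had no t1 match → kept, t1 columns NULL.
Total: 5 matched + 3 padded = 8 rows.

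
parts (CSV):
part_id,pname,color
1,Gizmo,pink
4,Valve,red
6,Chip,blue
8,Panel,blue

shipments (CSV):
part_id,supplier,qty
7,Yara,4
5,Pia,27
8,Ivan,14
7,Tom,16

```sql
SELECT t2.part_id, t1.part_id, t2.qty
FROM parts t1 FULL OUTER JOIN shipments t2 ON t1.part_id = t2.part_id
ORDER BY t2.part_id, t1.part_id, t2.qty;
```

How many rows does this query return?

7

FULL OUTER JOIN keeps every row from both sides; unmatched rows get NULL for the other side's columns.
Matching on t1.part_id = t2.part_id.
- t1 row (part_id=1): no match → kept, t2 columns NULL.
- t1 row (part_id=4): no match → kept, t2 columns NULL.
- t1 row (part_id=6): no match → kept, t2 columns NULL.
- t1 row (part_id=8): matches 1 t2 row(s) → 1 output row(s).
- 3 t2 row(s) had no t1 match → kept, t1 columns NULL.
Total: 1 matched + 6 padded = 7 rows.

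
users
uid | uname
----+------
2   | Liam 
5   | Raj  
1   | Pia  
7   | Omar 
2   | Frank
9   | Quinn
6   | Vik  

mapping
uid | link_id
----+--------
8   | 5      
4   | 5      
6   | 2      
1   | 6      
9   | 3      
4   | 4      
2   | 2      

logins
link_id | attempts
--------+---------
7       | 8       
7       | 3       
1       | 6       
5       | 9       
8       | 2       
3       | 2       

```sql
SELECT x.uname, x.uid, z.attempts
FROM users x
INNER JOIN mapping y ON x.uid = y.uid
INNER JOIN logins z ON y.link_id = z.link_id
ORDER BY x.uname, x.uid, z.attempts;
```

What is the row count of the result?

1

Evaluate left to right. First `users x INNER JOIN mapping y` on uid: 5 row(s).
Then INNER JOIN `logins z` on link_id: keep only rows whose y.link_id appears in z.
Result: 1 row(s).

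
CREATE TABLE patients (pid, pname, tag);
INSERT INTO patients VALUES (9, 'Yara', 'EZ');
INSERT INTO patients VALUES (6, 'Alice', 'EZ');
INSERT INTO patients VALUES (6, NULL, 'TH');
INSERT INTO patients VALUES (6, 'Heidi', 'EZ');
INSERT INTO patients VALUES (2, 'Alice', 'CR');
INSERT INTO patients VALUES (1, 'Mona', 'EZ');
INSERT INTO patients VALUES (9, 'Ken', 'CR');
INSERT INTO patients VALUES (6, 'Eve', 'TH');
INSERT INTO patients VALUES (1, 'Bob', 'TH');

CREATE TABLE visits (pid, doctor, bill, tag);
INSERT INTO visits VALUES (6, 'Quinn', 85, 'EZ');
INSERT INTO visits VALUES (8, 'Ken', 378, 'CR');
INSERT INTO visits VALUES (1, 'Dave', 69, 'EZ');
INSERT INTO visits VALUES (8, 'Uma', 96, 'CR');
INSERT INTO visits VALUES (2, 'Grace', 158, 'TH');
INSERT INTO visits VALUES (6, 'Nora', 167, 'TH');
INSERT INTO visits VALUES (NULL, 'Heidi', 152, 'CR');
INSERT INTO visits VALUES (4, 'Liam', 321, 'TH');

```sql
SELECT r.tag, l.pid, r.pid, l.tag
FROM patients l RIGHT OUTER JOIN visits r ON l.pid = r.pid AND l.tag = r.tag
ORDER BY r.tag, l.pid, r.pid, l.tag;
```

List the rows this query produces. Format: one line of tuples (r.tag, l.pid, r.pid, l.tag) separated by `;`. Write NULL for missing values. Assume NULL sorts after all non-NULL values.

(CR, NULL, 8, NULL); (CR, NULL, 8, NULL); (CR, NULL, NULL, NULL); (EZ, 1, 1, EZ); (EZ, 6, 6, EZ); (EZ, 6, 6, EZ); (TH, 6, 6, TH); (TH, 6, 6, TH); (TH, NULL, 2, NULL); (TH, NULL, 4, NULL)

RIGHT JOIN keeps every row from `visits`; unmatched rows get NULL for `patients`'s columns.
Matching on l.pid = r.pid AND l.tag = r.tag. A NULL in a compared column never satisfies the condition.
- pid=9, tag=EZ: no matching r row.
- pid=6, tag=EZ: 1 matching r row(s), so 1 row(s) emitted.
- pid=6, tag=TH: 1 matching r row(s), so 1 row(s) emitted.
- pid=6, tag=EZ: 1 matching r row(s), so 1 row(s) emitted.
- pid=2, tag=CR: no matching r row.
- pid=1, tag=EZ: 1 matching r row(s), so 1 row(s) emitted.
- pid=9, tag=CR: no matching r row.
- pid=6, tag=TH: 1 matching r row(s), so 1 row(s) emitted.
- pid=1, tag=TH: no matching r row.
- 5 row(s) from r found no l partner → padded with NULL.
After projecting and ordering:
r.tag | l.pid | r.pid | l.tag
CR | NULL | 8 | NULL
CR | NULL | 8 | NULL
CR | NULL | NULL | NULL
EZ | 1 | 1 | EZ
EZ | 6 | 6 | EZ
EZ | 6 | 6 | EZ
TH | 6 | 6 | TH
TH | 6 | 6 | TH
TH | NULL | 2 | NULL
TH | NULL | 4 | NULL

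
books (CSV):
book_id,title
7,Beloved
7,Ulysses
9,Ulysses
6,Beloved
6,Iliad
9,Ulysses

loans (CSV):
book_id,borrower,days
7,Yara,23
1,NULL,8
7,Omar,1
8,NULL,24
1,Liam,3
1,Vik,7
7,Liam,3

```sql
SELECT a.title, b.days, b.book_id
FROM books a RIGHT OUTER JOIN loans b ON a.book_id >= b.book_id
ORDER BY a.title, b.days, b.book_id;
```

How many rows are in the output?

32

RIGHT JOIN keeps every row from `loans`; unmatched rows get NULL for `books`'s columns.
Matching on a.book_id >= b.book_id.
Matched pairs: 32; unmatched b rows kept: 0.
Total: 32 rows.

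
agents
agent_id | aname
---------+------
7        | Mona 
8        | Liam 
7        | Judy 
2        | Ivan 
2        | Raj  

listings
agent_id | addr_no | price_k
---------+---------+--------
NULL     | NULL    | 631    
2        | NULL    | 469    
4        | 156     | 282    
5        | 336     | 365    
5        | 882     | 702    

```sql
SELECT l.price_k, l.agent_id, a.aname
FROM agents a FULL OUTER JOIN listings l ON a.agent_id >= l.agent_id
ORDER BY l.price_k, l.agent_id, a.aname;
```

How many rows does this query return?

FULL OUTER JOIN keeps every row from both sides; unmatched rows get NULL for the other side's columns.
Matching on a.agent_id >= l.agent_id. A NULL in a compared column never satisfies the condition.
- a[0] agent_id=7 → 4 match(es) in l → 4 row(s).
- a[1] agent_id=8 → 4 match(es) in l → 4 row(s).
- a[2] agent_id=7 → 4 match(es) in l → 4 row(s).
- a[3] agent_id=2 → 1 match(es) in l → 1 row(s).
- a[4] agent_id=2 → 1 match(es) in l → 1 row(s).
- 1 l row(s) had no a match → kept, a columns NULL.
Total: 14 matched + 1 padded = 15 rows.

15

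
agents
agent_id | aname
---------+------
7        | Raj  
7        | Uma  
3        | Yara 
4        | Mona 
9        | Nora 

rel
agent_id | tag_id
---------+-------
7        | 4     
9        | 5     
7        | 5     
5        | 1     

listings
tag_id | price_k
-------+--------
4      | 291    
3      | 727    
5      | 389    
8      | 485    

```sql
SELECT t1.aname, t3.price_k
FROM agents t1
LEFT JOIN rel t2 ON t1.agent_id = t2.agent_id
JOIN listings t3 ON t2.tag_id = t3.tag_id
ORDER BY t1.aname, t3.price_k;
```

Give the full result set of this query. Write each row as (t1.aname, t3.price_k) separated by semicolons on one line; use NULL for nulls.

(Nora, 389); (Raj, 291); (Raj, 389); (Uma, 291); (Uma, 389)

Joins associate left-to-right: agents LEFT JOIN rel on agent_id gives 7 intermediate row(s).
Then INNER JOIN `listings t3` on tag_id: keep only rows whose t2.tag_id appears in t3.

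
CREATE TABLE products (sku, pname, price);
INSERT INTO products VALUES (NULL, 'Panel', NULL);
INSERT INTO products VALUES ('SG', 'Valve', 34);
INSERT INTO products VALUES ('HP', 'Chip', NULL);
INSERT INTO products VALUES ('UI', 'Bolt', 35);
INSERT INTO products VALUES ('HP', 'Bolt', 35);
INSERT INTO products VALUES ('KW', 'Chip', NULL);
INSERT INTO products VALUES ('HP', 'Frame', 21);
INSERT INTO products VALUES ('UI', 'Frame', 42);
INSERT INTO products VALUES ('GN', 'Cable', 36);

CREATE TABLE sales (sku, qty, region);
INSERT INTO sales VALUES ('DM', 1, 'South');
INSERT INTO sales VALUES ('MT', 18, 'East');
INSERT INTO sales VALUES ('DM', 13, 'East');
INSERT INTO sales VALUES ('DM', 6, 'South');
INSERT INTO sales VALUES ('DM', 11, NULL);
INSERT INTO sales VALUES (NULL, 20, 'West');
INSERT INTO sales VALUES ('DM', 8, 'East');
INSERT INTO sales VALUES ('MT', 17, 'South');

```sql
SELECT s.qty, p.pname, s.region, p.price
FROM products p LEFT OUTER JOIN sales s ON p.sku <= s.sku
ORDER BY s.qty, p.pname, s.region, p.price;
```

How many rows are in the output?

14

LEFT JOIN keeps every row from `products`; unmatched rows get NULL for `sales`'s columns.
Matching on p.sku <= s.sku. A NULL in a compared column never satisfies the condition.
- sku=NULL: no s row matches, row kept with s columns NULL.
- sku=SG: no s row matches, row kept with s columns NULL.
- sku=HP: 2 matching s row(s), so 2 row(s) emitted.
- sku=UI: no s row matches, row kept with s columns NULL.
- sku=HP: 2 matching s row(s), so 2 row(s) emitted.
- sku=KW: 2 matching s row(s), so 2 row(s) emitted.
- sku=HP: 2 matching s row(s), so 2 row(s) emitted.
- sku=UI: no s row matches, row kept with s columns NULL.
- sku=GN: 2 matching s row(s), so 2 row(s) emitted.
Total: 10 matched + 4 padded = 14 rows.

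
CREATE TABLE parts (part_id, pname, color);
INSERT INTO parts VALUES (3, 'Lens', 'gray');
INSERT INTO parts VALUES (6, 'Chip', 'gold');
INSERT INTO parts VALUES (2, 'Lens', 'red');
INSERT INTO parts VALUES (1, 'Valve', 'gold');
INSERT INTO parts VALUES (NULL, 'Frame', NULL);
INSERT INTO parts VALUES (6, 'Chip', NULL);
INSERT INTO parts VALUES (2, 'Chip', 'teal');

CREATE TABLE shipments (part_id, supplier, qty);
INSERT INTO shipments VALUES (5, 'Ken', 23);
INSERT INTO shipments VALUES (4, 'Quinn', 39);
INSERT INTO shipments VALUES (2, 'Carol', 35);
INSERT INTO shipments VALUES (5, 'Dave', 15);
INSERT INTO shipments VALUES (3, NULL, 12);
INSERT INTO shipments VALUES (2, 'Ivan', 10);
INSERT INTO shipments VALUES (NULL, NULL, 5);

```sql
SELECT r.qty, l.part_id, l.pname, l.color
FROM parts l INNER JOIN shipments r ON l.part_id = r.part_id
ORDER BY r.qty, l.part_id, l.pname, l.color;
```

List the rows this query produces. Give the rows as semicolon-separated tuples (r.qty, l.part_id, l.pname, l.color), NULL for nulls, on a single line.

INNER JOIN keeps only pairs where the ON condition holds.
Matching on l.part_id = r.part_id. A NULL in a compared column never satisfies the condition.
- l[0] part_id=3 → 1 match(es) in r → 1 row(s).
- l[1] part_id=6 → no match; dropped.
- l[2] part_id=2 → 2 match(es) in r → 2 row(s).
- l[3] part_id=1 → no match; dropped.
- l[4] part_id=NULL → no match; dropped.
- l[5] part_id=6 → no match; dropped.
- l[6] part_id=2 → 2 match(es) in r → 2 row(s).
After projecting and ordering:
r.qty | l.part_id | l.pname | l.color
10 | 2 | Chip | teal
10 | 2 | Lens | red
12 | 3 | Lens | gray
35 | 2 | Chip | teal
35 | 2 | Lens | red

(10, 2, Chip, teal); (10, 2, Lens, red); (12, 3, Lens, gray); (35, 2, Chip, teal); (35, 2, Lens, red)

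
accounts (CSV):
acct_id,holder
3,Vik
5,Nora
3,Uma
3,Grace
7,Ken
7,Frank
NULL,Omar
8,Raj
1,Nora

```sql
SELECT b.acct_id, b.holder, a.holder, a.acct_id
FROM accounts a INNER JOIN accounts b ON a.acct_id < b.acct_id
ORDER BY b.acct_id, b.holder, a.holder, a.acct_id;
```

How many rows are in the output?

24

INNER JOIN keeps only pairs where the ON condition holds.
Matching on a.acct_id < b.acct_id. A NULL in a compared column never satisfies the condition.
Matched pairs: 24.
Total: 24 rows.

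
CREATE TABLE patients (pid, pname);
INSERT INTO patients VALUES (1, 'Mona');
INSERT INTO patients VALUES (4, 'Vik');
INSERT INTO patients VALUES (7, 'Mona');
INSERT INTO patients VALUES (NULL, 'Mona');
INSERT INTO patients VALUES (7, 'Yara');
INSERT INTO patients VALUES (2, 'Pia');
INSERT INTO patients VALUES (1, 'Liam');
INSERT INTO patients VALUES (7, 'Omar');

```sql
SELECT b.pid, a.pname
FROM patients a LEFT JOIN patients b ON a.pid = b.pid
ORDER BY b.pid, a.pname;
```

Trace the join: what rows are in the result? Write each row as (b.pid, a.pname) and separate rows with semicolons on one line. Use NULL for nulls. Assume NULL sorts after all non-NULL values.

LEFT JOIN keeps every row from `patients a`; unmatched rows get NULL for `patients b`'s columns.
Matching on a.pid = b.pid. A NULL in a compared column never satisfies the condition.
- pid=1: 2 matching b row(s), so 2 row(s) emitted.
- pid=4: 1 matching b row(s), so 1 row(s) emitted.
- pid=7: 3 matching b row(s), so 3 row(s) emitted.
- pid=NULL: no b row matches, row kept with b columns NULL.
- pid=7: 3 matching b row(s), so 3 row(s) emitted.
- pid=2: 1 matching b row(s), so 1 row(s) emitted.
- pid=1: 2 matching b row(s), so 2 row(s) emitted.
- pid=7: 3 matching b row(s), so 3 row(s) emitted.

(1, Liam); (1, Liam); (1, Mona); (1, Mona); (2, Pia); (4, Vik); (7, Mona); (7, Mona); (7, Mona); (7, Omar); (7, Omar); (7, Omar); (7, Yara); (7, Yara); (7, Yara); (NULL, Mona)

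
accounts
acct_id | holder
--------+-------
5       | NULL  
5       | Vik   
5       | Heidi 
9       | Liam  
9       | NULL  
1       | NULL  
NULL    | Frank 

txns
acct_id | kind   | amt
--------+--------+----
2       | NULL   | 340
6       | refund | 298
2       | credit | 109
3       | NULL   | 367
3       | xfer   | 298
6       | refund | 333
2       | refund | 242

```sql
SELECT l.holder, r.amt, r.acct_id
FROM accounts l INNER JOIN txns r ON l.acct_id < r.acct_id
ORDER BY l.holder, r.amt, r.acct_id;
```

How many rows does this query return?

13

INNER JOIN keeps only pairs where the ON condition holds.
Matching on l.acct_id < r.acct_id. A NULL in a compared column never satisfies the condition.
Matched pairs: 13.
Total: 13 rows.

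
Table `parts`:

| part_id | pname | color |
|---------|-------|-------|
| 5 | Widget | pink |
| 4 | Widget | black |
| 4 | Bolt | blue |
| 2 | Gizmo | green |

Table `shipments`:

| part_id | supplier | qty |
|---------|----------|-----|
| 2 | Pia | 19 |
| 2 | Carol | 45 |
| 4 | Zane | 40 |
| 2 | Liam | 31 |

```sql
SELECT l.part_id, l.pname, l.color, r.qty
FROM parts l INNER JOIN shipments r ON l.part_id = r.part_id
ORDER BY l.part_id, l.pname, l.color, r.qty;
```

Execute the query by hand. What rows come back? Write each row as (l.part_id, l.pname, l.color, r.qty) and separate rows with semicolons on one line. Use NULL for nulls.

(2, Gizmo, green, 19); (2, Gizmo, green, 31); (2, Gizmo, green, 45); (4, Bolt, blue, 40); (4, Widget, black, 40)

INNER JOIN keeps only pairs where the ON condition holds.
Matching on l.part_id = r.part_id.
- part_id=5: no matching r row, dropped.
- part_id=4: 1 matching r row(s), so 1 row(s) emitted.
- part_id=4: 1 matching r row(s), so 1 row(s) emitted.
- part_id=2: 3 matching r row(s), so 3 row(s) emitted.
After projecting and ordering:
l.part_id | l.pname | l.color | r.qty
2 | Gizmo | green | 19
2 | Gizmo | green | 31
2 | Gizmo | green | 45
4 | Bolt | blue | 40
4 | Widget | black | 40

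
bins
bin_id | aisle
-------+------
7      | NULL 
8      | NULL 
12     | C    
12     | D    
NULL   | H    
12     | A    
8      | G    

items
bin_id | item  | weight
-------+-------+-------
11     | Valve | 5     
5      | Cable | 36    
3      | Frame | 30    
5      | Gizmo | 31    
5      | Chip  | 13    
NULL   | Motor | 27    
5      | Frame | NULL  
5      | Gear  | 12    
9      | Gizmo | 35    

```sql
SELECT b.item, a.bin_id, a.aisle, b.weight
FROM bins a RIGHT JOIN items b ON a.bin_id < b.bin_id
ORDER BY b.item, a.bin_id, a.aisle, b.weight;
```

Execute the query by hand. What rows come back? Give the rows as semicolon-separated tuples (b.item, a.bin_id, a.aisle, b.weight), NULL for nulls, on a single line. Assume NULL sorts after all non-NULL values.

RIGHT JOIN keeps every row from `items`; unmatched rows get NULL for `bins`'s columns.
Matching on a.bin_id < b.bin_id. A NULL in a compared column never satisfies the condition.
- a (bin_id=7) pairs with 2 row(s) of b.
- a (bin_id=8) pairs with 2 row(s) of b.
- a (bin_id=12) has no partner in b.
- a (bin_id=12) has no partner in b.
- a (bin_id=NULL) has no partner in b.
- a (bin_id=12) has no partner in b.
- a (bin_id=8) pairs with 2 row(s) of b.
- 7 b row(s) had no a match → kept, a columns NULL.

(Cable, NULL, NULL, 36); (Chip, NULL, NULL, 13); (Frame, NULL, NULL, 30); (Frame, NULL, NULL, NULL); (Gear, NULL, NULL, 12); (Gizmo, 7, NULL, 35); (Gizmo, 8, G, 35); (Gizmo, 8, NULL, 35); (Gizmo, NULL, NULL, 31); (Motor, NULL, NULL, 27); (Valve, 7, NULL, 5); (Valve, 8, G, 5); (Valve, 8, NULL, 5)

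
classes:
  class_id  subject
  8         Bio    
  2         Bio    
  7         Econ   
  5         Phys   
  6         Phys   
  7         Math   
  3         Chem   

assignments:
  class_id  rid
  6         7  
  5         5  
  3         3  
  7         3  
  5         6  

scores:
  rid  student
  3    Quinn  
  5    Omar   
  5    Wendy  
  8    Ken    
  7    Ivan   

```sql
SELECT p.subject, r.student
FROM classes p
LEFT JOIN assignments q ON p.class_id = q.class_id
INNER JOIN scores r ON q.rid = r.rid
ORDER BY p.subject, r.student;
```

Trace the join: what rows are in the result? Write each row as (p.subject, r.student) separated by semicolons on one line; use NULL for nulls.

(Chem, Quinn); (Econ, Quinn); (Math, Quinn); (Phys, Ivan); (Phys, Omar); (Phys, Wendy)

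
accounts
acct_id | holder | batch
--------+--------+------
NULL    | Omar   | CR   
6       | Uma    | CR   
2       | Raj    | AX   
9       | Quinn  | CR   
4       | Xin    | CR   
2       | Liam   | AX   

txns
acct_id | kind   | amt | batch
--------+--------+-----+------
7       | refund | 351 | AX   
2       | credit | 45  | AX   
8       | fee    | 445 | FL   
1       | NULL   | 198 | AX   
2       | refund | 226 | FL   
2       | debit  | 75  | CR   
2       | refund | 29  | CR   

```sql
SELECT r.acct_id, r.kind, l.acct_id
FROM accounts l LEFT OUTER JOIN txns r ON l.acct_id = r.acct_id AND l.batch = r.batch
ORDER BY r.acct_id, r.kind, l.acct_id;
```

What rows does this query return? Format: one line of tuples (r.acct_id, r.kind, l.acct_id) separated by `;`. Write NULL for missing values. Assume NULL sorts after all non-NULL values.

(2, credit, 2); (2, credit, 2); (NULL, NULL, 4); (NULL, NULL, 6); (NULL, NULL, 9); (NULL, NULL, NULL)

LEFT JOIN keeps every row from `accounts`; unmatched rows get NULL for `txns`'s columns.
Matching on l.acct_id = r.acct_id AND l.batch = r.batch. A NULL in a compared column never satisfies the condition.
- acct_id=NULL, batch=CR: no r row matches, row kept with r columns NULL.
- acct_id=6, batch=CR: no r row matches, row kept with r columns NULL.
- acct_id=2, batch=AX: 1 matching r row(s), so 1 row(s) emitted.
- acct_id=9, batch=CR: no r row matches, row kept with r columns NULL.
- acct_id=4, batch=CR: no r row matches, row kept with r columns NULL.
- acct_id=2, batch=AX: 1 matching r row(s), so 1 row(s) emitted.
After projecting and ordering:
r.acct_id | r.kind | l.acct_id
2 | credit | 2
2 | credit | 2
NULL | NULL | 4
NULL | NULL | 6
NULL | NULL | 9
NULL | NULL | NULL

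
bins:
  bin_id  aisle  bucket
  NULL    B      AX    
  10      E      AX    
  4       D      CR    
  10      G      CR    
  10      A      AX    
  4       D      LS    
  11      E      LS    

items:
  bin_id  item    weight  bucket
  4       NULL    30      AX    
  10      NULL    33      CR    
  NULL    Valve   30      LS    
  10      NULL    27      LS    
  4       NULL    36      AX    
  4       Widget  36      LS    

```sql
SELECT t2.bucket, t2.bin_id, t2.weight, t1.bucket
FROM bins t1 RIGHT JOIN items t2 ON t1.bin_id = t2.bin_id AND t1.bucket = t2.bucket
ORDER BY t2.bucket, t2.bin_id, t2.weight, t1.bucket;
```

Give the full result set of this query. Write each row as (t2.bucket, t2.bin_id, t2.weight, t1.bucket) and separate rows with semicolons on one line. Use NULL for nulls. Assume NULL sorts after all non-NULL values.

(AX, 4, 30, NULL); (AX, 4, 36, NULL); (CR, 10, 33, CR); (LS, 4, 36, LS); (LS, 10, 27, NULL); (LS, NULL, 30, NULL)

RIGHT JOIN keeps every row from `items`; unmatched rows get NULL for `bins`'s columns.
Matching on t1.bin_id = t2.bin_id AND t1.bucket = t2.bucket. A NULL in a compared column never satisfies the condition.
- t1 (bin_id=NULL, bucket=AX) has no partner in t2.
- t1 (bin_id=10, bucket=AX) has no partner in t2.
- t1 (bin_id=4, bucket=CR) has no partner in t2.
- t1 (bin_id=10, bucket=CR) pairs with 1 row(s) of t2.
- t1 (bin_id=10, bucket=AX) has no partner in t2.
- t1 (bin_id=4, bucket=LS) pairs with 1 row(s) of t2.
- t1 (bin_id=11, bucket=LS) has no partner in t2.
- 4 row(s) from t2 found no t1 partner → padded with NULL.
After projecting and ordering:
t2.bucket | t2.bin_id | t2.weight | t1.bucket
AX | 4 | 30 | NULL
AX | 4 | 36 | NULL
CR | 10 | 33 | CR
LS | 4 | 36 | LS
LS | 10 | 27 | NULL
LS | NULL | 30 | NULL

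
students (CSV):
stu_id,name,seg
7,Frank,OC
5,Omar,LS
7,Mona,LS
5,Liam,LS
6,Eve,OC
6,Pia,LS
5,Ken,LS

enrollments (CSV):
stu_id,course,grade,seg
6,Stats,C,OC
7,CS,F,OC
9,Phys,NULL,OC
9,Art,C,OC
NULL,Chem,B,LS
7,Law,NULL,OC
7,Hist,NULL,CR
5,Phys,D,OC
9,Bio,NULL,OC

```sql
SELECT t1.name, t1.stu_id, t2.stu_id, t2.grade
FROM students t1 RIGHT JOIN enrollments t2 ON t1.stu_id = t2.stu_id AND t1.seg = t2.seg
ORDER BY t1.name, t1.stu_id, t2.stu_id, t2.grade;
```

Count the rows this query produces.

RIGHT JOIN keeps every row from `enrollments`; unmatched rows get NULL for `students`'s columns.
Matching on t1.stu_id = t2.stu_id AND t1.seg = t2.seg. A NULL in a compared column never satisfies the condition.
Matched pairs: 3; unmatched t2 rows kept: 6.
Total: 3 matched + 6 padded = 9 rows.

9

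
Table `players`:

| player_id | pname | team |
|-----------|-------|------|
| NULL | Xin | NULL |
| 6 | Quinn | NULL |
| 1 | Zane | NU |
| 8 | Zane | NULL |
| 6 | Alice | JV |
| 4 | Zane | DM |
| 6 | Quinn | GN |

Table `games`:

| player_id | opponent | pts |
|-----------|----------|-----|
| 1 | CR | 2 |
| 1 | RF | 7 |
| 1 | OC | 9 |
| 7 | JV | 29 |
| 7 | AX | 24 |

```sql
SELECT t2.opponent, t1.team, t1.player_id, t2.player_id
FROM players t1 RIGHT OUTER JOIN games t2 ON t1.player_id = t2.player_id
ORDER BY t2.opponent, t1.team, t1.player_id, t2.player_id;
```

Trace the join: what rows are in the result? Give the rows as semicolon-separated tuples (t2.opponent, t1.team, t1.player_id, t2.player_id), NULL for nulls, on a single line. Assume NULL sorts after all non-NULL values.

(AX, NULL, NULL, 7); (CR, NU, 1, 1); (JV, NULL, NULL, 7); (OC, NU, 1, 1); (RF, NU, 1, 1)

RIGHT JOIN keeps every row from `games`; unmatched rows get NULL for `players`'s columns.
Matching on t1.player_id = t2.player_id. A NULL in a compared column never satisfies the condition.
Matched pairs: 3; unmatched t2 rows kept: 2.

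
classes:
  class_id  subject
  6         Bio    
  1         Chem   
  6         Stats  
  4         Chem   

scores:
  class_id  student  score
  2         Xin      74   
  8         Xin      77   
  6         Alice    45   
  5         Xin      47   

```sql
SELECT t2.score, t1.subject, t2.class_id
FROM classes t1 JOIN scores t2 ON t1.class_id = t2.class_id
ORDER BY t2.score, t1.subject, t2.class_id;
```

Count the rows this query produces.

INNER JOIN keeps only pairs where the ON condition holds.
Matching on t1.class_id = t2.class_id.
- t1 row (class_id=6): matches 1 t2 row(s) → 1 output row(s).
- t1 row (class_id=1): no match → dropped.
- t1 row (class_id=6): matches 1 t2 row(s) → 1 output row(s).
- t1 row (class_id=4): no match → dropped.
Total: 2 rows.

2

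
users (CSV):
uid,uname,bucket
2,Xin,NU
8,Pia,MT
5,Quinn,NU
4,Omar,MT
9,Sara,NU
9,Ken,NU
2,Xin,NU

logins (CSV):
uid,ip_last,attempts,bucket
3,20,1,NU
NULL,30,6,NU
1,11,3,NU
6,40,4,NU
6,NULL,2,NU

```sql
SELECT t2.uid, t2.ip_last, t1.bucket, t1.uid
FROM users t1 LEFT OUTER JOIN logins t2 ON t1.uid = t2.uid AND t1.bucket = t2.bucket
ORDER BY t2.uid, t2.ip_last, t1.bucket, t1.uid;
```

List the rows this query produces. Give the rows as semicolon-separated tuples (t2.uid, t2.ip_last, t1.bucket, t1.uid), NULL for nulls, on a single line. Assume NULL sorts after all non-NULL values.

LEFT JOIN keeps every row from `users`; unmatched rows get NULL for `logins`'s columns.
Matching on t1.uid = t2.uid AND t1.bucket = t2.bucket. A NULL in a compared column never satisfies the condition.
- t1 row (uid=2, bucket=NU): no match → kept, t2 columns NULL.
- t1 row (uid=8, bucket=MT): no match → kept, t2 columns NULL.
- t1 row (uid=5, bucket=NU): no match → kept, t2 columns NULL.
- t1 row (uid=4, bucket=MT): no match → kept, t2 columns NULL.
- t1 row (uid=9, bucket=NU): no match → kept, t2 columns NULL.
- t1 row (uid=9, bucket=NU): no match → kept, t2 columns NULL.
- t1 row (uid=2, bucket=NU): no match → kept, t2 columns NULL.
After projecting and ordering:
t2.uid | t2.ip_last | t1.bucket | t1.uid
NULL | NULL | MT | 4
NULL | NULL | MT | 8
NULL | NULL | NU | 2
NULL | NULL | NU | 2
NULL | NULL | NU | 5
NULL | NULL | NU | 9
NULL | NULL | NU | 9

(NULL, NULL, MT, 4); (NULL, NULL, MT, 8); (NULL, NULL, NU, 2); (NULL, NULL, NU, 2); (NULL, NULL, NU, 5); (NULL, NULL, NU, 9); (NULL, NULL, NU, 9)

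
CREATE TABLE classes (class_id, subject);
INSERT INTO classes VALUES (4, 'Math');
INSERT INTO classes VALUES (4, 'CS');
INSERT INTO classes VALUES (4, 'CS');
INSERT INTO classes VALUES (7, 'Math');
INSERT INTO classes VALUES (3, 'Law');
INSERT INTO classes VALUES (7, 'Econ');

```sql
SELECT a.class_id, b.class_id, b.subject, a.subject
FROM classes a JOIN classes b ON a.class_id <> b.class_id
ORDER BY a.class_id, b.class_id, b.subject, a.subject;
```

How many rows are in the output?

22

INNER JOIN keeps only pairs where the ON condition holds.
Matching on a.class_id <> b.class_id.
- a row (class_id=4): matches 3 b row(s) → 3 output row(s).
- a row (class_id=4): matches 3 b row(s) → 3 output row(s).
- a row (class_id=4): matches 3 b row(s) → 3 output row(s).
- a row (class_id=7): matches 4 b row(s) → 4 output row(s).
- a row (class_id=3): matches 5 b row(s) → 5 output row(s).
- a row (class_id=7): matches 4 b row(s) → 4 output row(s).
Total: 22 rows.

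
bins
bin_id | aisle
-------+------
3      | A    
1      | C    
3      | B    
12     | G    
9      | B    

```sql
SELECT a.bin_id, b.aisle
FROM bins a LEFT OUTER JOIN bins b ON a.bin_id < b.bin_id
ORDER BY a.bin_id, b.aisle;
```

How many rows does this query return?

LEFT JOIN keeps every row from `bins a`; unmatched rows get NULL for `bins b`'s columns.
Matching on a.bin_id < b.bin_id.
- bin_id=3: 2 matching b row(s), so 2 row(s) emitted.
- bin_id=1: 4 matching b row(s), so 4 row(s) emitted.
- bin_id=3: 2 matching b row(s), so 2 row(s) emitted.
- bin_id=12: no b row matches, row kept with b columns NULL.
- bin_id=9: 1 matching b row(s), so 1 row(s) emitted.
Total: 9 matched + 1 padded = 10 rows.

10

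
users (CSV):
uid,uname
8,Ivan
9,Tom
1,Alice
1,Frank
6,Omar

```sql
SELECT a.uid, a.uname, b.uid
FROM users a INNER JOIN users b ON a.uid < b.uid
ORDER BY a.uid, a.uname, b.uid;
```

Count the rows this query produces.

INNER JOIN keeps only pairs where the ON condition holds.
Matching on a.uid < b.uid.
Matched pairs: 9.
Total: 9 rows.

9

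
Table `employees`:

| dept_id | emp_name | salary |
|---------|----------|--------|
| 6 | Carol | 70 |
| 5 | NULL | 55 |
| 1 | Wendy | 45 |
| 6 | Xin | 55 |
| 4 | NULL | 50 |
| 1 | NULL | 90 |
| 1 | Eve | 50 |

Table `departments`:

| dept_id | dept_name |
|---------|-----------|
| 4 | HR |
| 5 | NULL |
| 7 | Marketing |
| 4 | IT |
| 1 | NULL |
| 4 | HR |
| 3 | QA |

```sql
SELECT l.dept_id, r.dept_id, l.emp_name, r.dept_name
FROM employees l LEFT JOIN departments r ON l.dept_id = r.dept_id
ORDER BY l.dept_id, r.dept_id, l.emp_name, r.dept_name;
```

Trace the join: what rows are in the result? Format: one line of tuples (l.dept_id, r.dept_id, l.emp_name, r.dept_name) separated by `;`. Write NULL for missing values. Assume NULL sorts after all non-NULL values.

(1, 1, Eve, NULL); (1, 1, Wendy, NULL); (1, 1, NULL, NULL); (4, 4, NULL, HR); (4, 4, NULL, HR); (4, 4, NULL, IT); (5, 5, NULL, NULL); (6, NULL, Carol, NULL); (6, NULL, Xin, NULL)

LEFT JOIN keeps every row from `employees`; unmatched rows get NULL for `departments`'s columns.
Matching on l.dept_id = r.dept_id.
Matched pairs: 7; unmatched l rows kept: 2.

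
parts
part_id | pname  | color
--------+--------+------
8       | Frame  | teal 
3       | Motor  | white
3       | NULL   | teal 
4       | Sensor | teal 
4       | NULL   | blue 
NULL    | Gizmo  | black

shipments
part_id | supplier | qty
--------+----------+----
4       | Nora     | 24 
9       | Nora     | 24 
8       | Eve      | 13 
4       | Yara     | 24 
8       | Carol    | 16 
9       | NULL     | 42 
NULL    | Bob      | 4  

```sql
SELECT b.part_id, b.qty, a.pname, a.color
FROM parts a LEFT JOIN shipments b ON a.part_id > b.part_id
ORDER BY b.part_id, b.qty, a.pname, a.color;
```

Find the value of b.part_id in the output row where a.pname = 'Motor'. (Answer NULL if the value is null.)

NULL

LEFT JOIN keeps every row from `parts`; unmatched rows get NULL for `shipments`'s columns.
Matching on a.part_id > b.part_id. A NULL in a compared column never satisfies the condition.
- a row (part_id=8): matches 2 b row(s) → 2 output row(s).
- a row (part_id=3): no match → kept, b columns NULL.
- a row (part_id=3): no match → kept, b columns NULL.
- a row (part_id=4): no match → kept, b columns NULL.
- a row (part_id=4): no match → kept, b columns NULL.
- a row (part_id=NULL): no match → kept, b columns NULL.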